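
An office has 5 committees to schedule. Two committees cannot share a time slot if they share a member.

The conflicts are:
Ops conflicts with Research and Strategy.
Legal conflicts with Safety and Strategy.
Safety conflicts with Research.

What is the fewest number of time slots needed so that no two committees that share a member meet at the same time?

The cycle Ops-Research-Safety-Legal-Strategy-Ops has odd length 5, so it cannot be 2-colored; at least 3 time slots are needed.
A valid assignment using 3 time slots: Ops=1, Legal=3, Safety=1, Research=2, Strategy=2. Every pair that conflicts lands in different time slots.

3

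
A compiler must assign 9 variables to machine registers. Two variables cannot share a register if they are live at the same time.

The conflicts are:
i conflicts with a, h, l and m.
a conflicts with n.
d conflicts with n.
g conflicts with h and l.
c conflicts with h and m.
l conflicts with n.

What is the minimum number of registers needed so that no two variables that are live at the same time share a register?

i and m conflict, so at least 2 registers are needed.
2 registers suffice: register 1 → {i, g, c, n}; register 2 → {a, d, h, l, m}. Each listed conflict is separated.

2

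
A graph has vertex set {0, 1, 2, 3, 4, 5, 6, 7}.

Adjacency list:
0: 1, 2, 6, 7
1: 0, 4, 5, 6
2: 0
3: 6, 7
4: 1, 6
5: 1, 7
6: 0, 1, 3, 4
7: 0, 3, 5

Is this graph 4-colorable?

The chromatic number is 3. 0, 1, 6 are pairwise adjacent, so at least 3 colors are needed.
A valid assignment using 3 colors: 0=a, 1=b, 2=b, 3=a, 4=a, 5=a, 6=c, 7=b.
Since 4 ≥ 3, a proper 4-coloring certainly exists.

Yes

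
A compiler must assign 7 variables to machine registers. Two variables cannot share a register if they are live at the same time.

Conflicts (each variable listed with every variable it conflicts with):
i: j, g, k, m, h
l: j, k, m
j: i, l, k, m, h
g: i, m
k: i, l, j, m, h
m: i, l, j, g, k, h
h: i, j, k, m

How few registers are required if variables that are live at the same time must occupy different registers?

i, j, k, m, h pairwise conflict, so at least 5 registers are needed.
5 registers suffice: register 1 → {m}; register 2 → {g, k}; register 3 → {j}; register 4 → {i, l}; register 5 → {h}. Each listed conflict is separated.

5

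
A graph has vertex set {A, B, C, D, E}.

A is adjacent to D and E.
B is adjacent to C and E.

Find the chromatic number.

B and C are adjacent, so at least 2 colors are needed.
One proper 2-coloring: A=1, B=1, C=2, D=2, E=2. Each edge has distinct colors on its endpoints.

2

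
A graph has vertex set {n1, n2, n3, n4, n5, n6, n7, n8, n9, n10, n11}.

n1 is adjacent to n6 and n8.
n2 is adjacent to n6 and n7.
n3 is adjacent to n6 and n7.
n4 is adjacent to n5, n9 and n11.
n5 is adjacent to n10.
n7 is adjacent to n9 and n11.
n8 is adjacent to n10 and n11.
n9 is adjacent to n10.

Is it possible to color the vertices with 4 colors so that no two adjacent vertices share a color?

Yes

The chromatic number is 3. The cycle n10-n9-n7-n11-n8-n10 has odd length 5, so it cannot be 2-colored; at least 3 colors are needed.
A valid assignment using 3 colors: n1=blue, n2=blue, n3=blue, n4=red, n5=blue, n6=red, n7=red, n8=red, n9=blue, n10=green, n11=blue.
Since 4 ≥ 3, a proper 4-coloring certainly exists.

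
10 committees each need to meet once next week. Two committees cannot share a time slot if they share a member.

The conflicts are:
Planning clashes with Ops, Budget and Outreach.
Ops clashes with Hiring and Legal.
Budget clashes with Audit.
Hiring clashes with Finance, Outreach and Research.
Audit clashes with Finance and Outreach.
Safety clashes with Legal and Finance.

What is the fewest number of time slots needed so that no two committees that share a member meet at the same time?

The cycle Legal-Ops-Hiring-Finance-Safety-Legal has odd length 5, so it cannot be 2-colored; at least 3 time slots are needed.
3 time slots suffice: time slot 1 → {Planning, Hiring, Audit, Legal}; time slot 2 → {Ops, Budget, Finance, Outreach, Research}; time slot 3 → {Safety}. No two conflicting committees share a time slot.

3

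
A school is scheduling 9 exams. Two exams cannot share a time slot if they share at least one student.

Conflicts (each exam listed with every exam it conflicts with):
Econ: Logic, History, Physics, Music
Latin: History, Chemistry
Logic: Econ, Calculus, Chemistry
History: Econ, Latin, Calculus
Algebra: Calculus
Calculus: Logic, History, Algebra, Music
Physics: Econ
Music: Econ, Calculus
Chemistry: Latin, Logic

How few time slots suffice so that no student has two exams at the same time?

3

The cycle Latin-History-Calculus-Logic-Chemistry-Latin has odd length 5, so it cannot be 2-colored; at least 3 time slots are needed.
3 time slots suffice: time slot 1 → {Econ, Calculus, Chemistry}; time slot 2 → {Logic, History, Algebra, Physics, Music}; time slot 3 → {Latin}. No two conflicting exams share a time slot.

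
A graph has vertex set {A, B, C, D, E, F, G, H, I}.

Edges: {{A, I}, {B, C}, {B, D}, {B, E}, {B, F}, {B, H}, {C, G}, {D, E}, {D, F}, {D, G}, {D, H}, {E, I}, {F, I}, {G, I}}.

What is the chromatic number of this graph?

3

B, D, E are pairwise adjacent, so at least 3 colors are needed.
3 colors suffice: color 1 → {B, I}; color 2 → {A, C, D}; color 3 → {E, F, G, H}. No two adjacent vertices share a color.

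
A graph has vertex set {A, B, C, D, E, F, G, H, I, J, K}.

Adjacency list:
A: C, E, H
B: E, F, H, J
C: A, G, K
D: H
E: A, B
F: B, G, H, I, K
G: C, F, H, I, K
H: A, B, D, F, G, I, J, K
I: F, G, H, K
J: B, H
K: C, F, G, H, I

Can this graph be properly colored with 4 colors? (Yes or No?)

No

F, G, H, I, K are pairwise adjacent (a clique of size 5), so at least 5 colors are needed.
So 4 colors are not enough.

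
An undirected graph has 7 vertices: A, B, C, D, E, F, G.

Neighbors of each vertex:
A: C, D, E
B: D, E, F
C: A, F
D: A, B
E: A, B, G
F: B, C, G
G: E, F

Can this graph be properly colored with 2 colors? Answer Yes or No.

No

The cycle F-B-D-A-C-F has odd length 5, so it cannot be 2-colored; at least 3 colors are needed.
So 2 colors are not enough.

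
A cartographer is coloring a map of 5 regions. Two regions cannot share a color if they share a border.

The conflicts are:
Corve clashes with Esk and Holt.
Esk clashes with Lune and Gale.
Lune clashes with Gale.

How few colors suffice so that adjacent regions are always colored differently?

3

Esk, Lune, Gale are mutually in conflict, so at least 3 colors are needed.
One proper 3-coloring: Corve=2, Esk=1, Lune=2, Gale=3, Holt=1. Each listed conflict is separated.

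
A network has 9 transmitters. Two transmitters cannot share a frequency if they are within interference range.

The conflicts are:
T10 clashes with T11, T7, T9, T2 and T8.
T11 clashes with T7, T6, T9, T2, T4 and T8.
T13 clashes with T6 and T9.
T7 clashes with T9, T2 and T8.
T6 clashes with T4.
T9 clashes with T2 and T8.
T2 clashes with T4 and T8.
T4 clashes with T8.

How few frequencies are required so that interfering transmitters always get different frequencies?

T10, T11, T7, T9, T2, T8 all conflict with each other, so at least 6 frequencies are needed.
6 frequencies suffice: T10=5, T11=1, T13=1, T7=6, T6=2, T9=3, T2=4, T4=3, T8=2. No two conflicting transmitters share a frequency.

6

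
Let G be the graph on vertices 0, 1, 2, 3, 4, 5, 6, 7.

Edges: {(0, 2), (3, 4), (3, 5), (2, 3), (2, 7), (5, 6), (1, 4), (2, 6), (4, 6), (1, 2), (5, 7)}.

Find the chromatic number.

2 and 7 are adjacent, so at least 2 colors are needed.
A valid assignment using 2 colors: 0=blue, 1=blue, 2=red, 3=blue, 4=red, 5=red, 6=blue, 7=blue. No two adjacent vertices share a color.

2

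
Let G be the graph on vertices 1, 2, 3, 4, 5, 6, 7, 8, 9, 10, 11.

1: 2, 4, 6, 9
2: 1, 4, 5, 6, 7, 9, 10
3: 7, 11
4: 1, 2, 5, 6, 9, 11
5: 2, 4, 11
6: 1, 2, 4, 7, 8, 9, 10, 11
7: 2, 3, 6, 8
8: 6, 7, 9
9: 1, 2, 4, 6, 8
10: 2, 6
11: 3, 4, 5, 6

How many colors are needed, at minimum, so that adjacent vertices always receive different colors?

1, 2, 4, 6, 9 are mutually adjacent (a clique of size 5), so at least 5 colors are needed.
5 colors suffice: color a → {3, 5, 6}; color b → {2, 8, 11}; color c → {4, 7, 10}; color d → {9}; color e → {1}. Each edge has distinct colors on its endpoints.

5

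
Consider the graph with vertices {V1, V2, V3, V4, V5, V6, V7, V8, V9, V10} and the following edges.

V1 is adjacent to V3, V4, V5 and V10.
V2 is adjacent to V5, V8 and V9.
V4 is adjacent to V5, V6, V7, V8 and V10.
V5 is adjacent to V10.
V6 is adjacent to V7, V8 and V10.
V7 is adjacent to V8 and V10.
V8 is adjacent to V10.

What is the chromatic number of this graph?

5

V4, V6, V7, V8, V10 are mutually adjacent (a clique of size 5), so at least 5 colors are needed.
One proper 5-coloring: V1=3, V2=1, V3=1, V4=2, V5=4, V6=5, V7=4, V8=3, V9=2, V10=1. Each edge has distinct colors on its endpoints.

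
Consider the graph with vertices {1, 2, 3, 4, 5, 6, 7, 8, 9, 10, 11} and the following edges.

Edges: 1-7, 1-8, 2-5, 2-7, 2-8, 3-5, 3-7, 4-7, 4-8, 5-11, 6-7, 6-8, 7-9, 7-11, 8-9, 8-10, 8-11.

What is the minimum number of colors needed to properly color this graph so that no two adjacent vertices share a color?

2

4 and 8 are adjacent, so at least 2 colors are needed.
2 colors suffice: color red → {5, 7, 8}; color blue → {1, 2, 3, 4, 6, 9, 10, 11}. Each edge has distinct colors on its endpoints.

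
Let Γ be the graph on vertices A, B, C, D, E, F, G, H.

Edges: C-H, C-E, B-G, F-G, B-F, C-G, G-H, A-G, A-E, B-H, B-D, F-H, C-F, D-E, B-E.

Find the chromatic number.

B, F, G, H are pairwise adjacent (a clique of size 4), so at least 4 colors are needed.
4 colors suffice: A=1, B=1, C=1, D=3, E=2, F=4, G=2, H=3. No two adjacent vertices share a color.

4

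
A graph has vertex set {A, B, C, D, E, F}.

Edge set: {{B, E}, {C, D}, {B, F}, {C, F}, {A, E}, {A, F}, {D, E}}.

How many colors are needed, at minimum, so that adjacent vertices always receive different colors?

The cycle E-D-C-F-B-E has odd length 5, so it cannot be 2-colored; at least 3 colors are needed.
A valid assignment using 3 colors: A=2, B=2, C=2, D=3, E=1, F=1. No two adjacent vertices share a color.

3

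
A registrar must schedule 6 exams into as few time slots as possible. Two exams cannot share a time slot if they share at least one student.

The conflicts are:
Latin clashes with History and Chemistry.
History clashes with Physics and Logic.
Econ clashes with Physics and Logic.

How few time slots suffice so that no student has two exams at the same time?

Latin and Chemistry conflict, so at least 2 time slots are needed.
Using 2 time slots: Latin=2, History=1, Chemistry=1, Econ=1, Physics=2, Logic=2. No two conflicting exams share a time slot.

2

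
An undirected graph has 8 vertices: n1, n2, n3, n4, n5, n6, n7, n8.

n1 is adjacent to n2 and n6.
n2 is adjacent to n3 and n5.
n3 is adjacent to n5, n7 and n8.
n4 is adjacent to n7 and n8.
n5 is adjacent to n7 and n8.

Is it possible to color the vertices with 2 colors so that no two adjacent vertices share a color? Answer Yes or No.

No

n3, n5, n7 are pairwise adjacent, so at least 3 colors are needed.
So 2 colors are not enough.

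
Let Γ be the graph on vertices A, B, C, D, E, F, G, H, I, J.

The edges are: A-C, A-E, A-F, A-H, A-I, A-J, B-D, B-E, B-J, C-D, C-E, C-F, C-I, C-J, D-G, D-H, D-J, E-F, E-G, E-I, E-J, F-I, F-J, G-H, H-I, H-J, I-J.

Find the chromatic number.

6

A, C, E, F, I, J form a clique, so at least 6 colors are needed.
6 colors suffice: color 1 → {G, J}; color 2 → {D, E}; color 3 → {B, C, H}; color 4 → {A}; color 5 → {I}; color 6 → {F}. Each edge has distinct colors on its endpoints.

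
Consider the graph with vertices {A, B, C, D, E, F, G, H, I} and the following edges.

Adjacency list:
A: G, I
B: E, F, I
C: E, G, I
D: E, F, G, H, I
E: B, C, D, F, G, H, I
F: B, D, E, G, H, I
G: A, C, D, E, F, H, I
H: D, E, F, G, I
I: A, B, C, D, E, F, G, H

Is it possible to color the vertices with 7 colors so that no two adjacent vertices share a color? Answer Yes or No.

The chromatic number is 6. D, E, F, G, H, I are mutually adjacent (a clique of size 6), so at least 6 colors are needed.
6 colors suffice: A=3, B=2, C=4, D=6, E=3, F=4, G=2, H=5, I=1.
Since 7 ≥ 6, a proper 7-coloring certainly exists.

Yes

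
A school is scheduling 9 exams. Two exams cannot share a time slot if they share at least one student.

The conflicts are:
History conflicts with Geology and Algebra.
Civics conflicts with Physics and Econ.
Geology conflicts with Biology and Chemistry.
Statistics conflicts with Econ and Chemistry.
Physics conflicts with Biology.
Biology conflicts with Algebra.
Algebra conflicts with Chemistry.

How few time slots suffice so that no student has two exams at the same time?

3

The cycle Civics-Physics-Biology-Geology-Chemistry-Statistics-Econ-Civics has odd length 7, so it cannot be 2-colored; at least 3 time slots are needed.
3 time slots suffice: time slot 1 → {Civics, Geology, Statistics, Algebra}; time slot 2 → {History, Biology, Econ, Chemistry}; time slot 3 → {Physics}. No two conflicting exams share a time slot.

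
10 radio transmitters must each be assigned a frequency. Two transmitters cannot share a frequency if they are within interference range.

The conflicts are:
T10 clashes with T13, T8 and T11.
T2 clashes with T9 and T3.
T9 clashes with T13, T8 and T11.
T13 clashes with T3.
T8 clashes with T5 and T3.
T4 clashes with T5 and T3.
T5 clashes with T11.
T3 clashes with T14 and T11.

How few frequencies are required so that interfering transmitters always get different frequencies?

2

T4 and T5 conflict, so at least 2 frequencies are needed.
2 frequencies suffice: frequency 1 → {T10, T9, T5, T3}; frequency 2 → {T2, T13, T8, T4, T14, T11}. Every pair that conflicts lands in different frequencies.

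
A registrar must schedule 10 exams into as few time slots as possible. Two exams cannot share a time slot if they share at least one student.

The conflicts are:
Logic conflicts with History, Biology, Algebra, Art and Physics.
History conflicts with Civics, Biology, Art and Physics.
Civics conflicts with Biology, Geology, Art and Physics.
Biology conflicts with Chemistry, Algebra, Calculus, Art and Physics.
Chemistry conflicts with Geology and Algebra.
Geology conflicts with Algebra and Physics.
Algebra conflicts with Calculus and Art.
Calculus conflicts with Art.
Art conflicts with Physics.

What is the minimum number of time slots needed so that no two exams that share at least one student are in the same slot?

Logic, History, Biology, Art, Physics pairwise conflict, so at least 5 time slots are needed.
5 time slots suffice: time slot 1 → {Biology, Geology}; time slot 2 → {Chemistry, Art}; time slot 3 → {Algebra, Physics}; time slot 4 → {Logic, Civics, Calculus}; time slot 5 → {History}. Each listed conflict is separated.

5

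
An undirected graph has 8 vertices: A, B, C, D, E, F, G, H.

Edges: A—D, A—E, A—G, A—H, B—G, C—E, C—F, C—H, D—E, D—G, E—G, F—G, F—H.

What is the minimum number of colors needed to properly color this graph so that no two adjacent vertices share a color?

A, D, E, G are mutually adjacent (a clique of size 4), so at least 4 colors are needed.
4 colors suffice: color 1 → {G, H}; color 2 → {B, E, F}; color 3 → {A, C}; color 4 → {D}. No two adjacent vertices share a color.

4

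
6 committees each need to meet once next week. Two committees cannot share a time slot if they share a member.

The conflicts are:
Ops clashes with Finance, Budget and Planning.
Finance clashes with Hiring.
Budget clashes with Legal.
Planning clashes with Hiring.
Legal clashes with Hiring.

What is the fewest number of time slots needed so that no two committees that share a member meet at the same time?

The cycle Budget-Legal-Hiring-Planning-Ops-Budget has odd length 5, so it cannot be 2-colored; at least 3 time slots are needed.
A valid assignment using 3 time slots: Ops=1, Finance=2, Budget=2, Planning=2, Legal=3, Hiring=1. Each listed conflict is separated.

3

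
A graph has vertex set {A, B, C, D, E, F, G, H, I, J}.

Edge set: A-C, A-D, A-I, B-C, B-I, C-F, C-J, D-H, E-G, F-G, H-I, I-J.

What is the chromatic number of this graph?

F and G are adjacent, so at least 2 colors are needed.
2 colors suffice: A=2, B=2, C=1, D=1, E=2, F=2, G=1, H=2, I=1, J=2. Each edge has distinct colors on its endpoints.

2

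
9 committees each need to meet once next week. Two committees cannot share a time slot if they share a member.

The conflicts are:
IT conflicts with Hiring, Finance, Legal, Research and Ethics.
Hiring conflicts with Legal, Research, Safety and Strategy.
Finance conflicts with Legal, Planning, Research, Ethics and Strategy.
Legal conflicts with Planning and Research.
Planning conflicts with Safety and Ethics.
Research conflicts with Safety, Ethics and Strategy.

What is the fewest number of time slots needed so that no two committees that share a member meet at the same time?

4

IT, Finance, Legal, Research all conflict with each other, so at least 4 time slots are needed.
A valid assignment using 4 time slots: IT=4, Hiring=2, Finance=2, Legal=3, Planning=1, Research=1, Safety=3, Ethics=3, Strategy=3. Every pair that conflicts lands in different time slots.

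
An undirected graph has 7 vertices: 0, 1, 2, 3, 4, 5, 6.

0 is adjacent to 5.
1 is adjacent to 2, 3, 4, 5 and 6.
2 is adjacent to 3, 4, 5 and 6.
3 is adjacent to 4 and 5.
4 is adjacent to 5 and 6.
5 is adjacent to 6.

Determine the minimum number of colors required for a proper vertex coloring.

5

1, 2, 4, 5, 6 are pairwise adjacent (a clique of size 5), so at least 5 colors are needed.
5 colors suffice: color a → {5}; color b → {0, 2}; color c → {4}; color d → {1}; color e → {3, 6}. Each edge has distinct colors on its endpoints.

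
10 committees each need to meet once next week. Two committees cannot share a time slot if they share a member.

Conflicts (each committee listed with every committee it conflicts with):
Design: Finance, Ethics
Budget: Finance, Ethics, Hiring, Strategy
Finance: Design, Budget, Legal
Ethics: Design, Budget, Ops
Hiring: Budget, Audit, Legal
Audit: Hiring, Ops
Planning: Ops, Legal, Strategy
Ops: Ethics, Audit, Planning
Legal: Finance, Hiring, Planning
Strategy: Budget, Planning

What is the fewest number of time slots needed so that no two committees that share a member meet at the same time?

3

The cycle Budget-Strategy-Planning-Ops-Ethics-Budget has odd length 5, so it cannot be 2-colored; at least 3 time slots are needed.
3 time slots suffice: Design=1, Budget=1, Finance=3, Ethics=3, Hiring=3, Audit=1, Planning=1, Ops=2, Legal=2, Strategy=2. Each listed conflict is separated.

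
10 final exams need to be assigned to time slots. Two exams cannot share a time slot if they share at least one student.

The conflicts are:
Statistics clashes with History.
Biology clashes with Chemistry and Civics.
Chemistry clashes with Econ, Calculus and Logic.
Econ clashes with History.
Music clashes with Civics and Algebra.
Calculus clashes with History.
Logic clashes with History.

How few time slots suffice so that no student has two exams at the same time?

Statistics and History conflict, so at least 2 time slots are needed.
2 time slots suffice: time slot 1 → {Chemistry, Civics, History, Algebra}; time slot 2 → {Statistics, Biology, Econ, Music, Calculus, Logic}. Each listed conflict is separated.

2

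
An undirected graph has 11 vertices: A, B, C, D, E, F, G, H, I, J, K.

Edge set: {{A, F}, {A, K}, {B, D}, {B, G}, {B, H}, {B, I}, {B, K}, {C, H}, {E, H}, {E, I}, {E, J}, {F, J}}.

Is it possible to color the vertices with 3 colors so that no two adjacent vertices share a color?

The chromatic number is 3. The cycle E-J-F-A-K-B-I-E has odd length 7, so it cannot be 2-colored; at least 3 colors are needed.
3 colors suffice: color red → {A, B, C, E}; color blue → {D, G, H, I, J, K}; color green → {F}.
That is already a proper 3-coloring.

Yes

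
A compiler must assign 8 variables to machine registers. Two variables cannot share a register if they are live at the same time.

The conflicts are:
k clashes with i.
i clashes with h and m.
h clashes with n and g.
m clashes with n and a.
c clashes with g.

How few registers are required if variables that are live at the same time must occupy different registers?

2

k and i conflict, so at least 2 registers are needed.
2 registers suffice: register 1 → {k, h, m, c}; register 2 → {i, n, a, g}. No two conflicting variables share a register.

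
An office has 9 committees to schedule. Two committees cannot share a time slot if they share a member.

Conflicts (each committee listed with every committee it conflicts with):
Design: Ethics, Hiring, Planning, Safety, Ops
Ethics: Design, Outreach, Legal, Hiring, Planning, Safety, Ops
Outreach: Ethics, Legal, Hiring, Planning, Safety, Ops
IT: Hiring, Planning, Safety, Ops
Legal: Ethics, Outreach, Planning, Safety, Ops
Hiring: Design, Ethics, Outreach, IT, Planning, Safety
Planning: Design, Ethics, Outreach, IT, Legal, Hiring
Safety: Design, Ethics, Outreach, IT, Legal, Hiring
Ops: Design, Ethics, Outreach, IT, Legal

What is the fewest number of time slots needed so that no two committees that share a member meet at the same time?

Ethics, Outreach, Legal, Ops all conflict with each other, so at least 4 time slots are needed.
4 time slots suffice: Design=2, Ethics=1, Outreach=2, IT=1, Legal=4, Hiring=4, Planning=3, Safety=3, Ops=3. Each listed conflict is separated.

4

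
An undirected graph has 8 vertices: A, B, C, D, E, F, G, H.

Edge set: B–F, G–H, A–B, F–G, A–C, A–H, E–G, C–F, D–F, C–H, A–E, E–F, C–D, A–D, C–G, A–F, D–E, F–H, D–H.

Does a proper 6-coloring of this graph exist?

The chromatic number is 5. A, C, D, F, H are pairwise adjacent (a clique of size 5), so at least 5 colors are needed.
A valid assignment using 5 colors: A=2, B=3, C=5, D=4, E=3, F=1, G=2, H=3.
Since 6 ≥ 5, a proper 6-coloring certainly exists.

Yes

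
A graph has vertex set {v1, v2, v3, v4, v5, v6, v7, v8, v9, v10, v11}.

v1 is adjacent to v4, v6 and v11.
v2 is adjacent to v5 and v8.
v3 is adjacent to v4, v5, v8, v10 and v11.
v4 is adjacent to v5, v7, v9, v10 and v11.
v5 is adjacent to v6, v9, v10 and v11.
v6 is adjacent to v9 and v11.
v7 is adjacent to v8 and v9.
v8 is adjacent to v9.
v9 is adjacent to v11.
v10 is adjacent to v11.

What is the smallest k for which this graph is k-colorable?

v3, v4, v5, v10, v11 form a clique, so at least 5 colors are needed.
5 colors suffice: color R → {v4, v6, v8}; color B → {v1, v5, v7}; color G → {v2, v11}; color Y → {v3, v9}; color P → {v10}. No two adjacent vertices share a color.

5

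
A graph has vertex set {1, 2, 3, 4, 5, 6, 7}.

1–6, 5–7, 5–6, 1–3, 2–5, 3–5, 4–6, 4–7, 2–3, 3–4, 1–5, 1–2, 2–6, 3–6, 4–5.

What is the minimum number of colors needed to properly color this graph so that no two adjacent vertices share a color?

1, 2, 3, 5, 6 form a clique, so at least 5 colors are needed.
5 colors suffice: color a → {5}; color b → {6, 7}; color c → {3}; color d → {1, 4}; color e → {2}. No two adjacent vertices share a color.

5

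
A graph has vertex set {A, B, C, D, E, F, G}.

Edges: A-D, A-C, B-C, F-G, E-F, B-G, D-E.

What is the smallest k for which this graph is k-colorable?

3

The cycle B-G-F-E-D-A-C-B has odd length 7, so it cannot be 2-colored; at least 3 colors are needed.
A valid assignment using 3 colors: A=1, B=1, C=2, D=2, E=1, F=2, G=3. Each edge has distinct colors on its endpoints.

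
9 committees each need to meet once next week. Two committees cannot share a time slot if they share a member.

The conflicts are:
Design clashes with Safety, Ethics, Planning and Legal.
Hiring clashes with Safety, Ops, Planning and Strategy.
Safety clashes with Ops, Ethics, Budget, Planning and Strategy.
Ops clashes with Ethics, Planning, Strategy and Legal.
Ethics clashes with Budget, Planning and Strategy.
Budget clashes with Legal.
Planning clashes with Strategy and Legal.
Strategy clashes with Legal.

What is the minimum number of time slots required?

5

Hiring, Safety, Ops, Planning, Strategy all conflict with each other, so at least 5 time slots are needed.
5 time slots suffice: time slot 1 → {Safety, Legal}; time slot 2 → {Budget, Planning}; time slot 3 → {Design, Ops}; time slot 4 → {Strategy}; time slot 5 → {Hiring, Ethics}. Each listed conflict is separated.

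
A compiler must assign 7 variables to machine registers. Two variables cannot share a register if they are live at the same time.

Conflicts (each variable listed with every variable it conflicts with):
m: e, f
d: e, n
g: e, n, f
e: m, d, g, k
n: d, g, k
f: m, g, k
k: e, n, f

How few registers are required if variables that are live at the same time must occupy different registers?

2

m and e conflict, so at least 2 registers are needed.
Using 2 registers: m=2, d=2, g=2, e=1, n=1, f=1, k=2. Every pair that conflicts lands in different registers.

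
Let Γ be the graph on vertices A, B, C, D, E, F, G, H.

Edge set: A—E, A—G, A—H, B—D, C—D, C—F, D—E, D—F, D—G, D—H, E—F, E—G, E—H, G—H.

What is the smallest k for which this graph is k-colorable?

4

A, E, G, H are mutually adjacent (a clique of size 4), so at least 4 colors are needed.
4 colors suffice: color 1 → {A, D}; color 2 → {B, C, E}; color 3 → {F, G}; color 4 → {H}. Each edge has distinct colors on its endpoints.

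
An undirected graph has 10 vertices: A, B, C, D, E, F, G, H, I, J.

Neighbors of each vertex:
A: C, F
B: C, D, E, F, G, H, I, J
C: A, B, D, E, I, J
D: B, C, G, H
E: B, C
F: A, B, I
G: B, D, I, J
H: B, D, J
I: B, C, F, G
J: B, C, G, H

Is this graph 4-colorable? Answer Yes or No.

The chromatic number is 3. B, C, D form a triangle, so at least 3 colors are needed.
3 colors suffice: color red → {A, B}; color blue → {C, F, G, H}; color green → {D, E, I, J}.
Since 4 ≥ 3, a proper 4-coloring certainly exists.

Yes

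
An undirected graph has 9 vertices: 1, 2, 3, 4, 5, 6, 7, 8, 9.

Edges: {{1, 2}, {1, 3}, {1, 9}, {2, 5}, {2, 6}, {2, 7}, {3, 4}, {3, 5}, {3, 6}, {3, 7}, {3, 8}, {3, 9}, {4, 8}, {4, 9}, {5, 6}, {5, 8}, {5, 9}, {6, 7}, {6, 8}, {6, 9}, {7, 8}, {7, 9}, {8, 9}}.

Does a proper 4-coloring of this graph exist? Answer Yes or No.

3, 5, 6, 8, 9 are mutually adjacent (a clique of size 5), so at least 5 colors are needed.
So 4 colors are not enough.

No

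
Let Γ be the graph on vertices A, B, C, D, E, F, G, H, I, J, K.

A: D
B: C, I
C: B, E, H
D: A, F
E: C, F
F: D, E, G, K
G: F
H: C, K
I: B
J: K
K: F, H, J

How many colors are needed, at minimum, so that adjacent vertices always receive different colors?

3

The cycle K-H-C-E-F-K has odd length 5, so it cannot be 2-colored; at least 3 colors are needed.
3 colors suffice: color red → {A, C, F, I, J}; color blue → {B, D, E, G, K}; color green → {H}. Each edge has distinct colors on its endpoints.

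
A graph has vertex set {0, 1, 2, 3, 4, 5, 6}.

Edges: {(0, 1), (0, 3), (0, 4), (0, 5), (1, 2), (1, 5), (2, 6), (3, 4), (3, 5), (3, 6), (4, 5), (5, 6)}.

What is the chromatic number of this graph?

4

0, 3, 4, 5 are pairwise adjacent (a clique of size 4), so at least 4 colors are needed.
4 colors suffice: color a → {2, 5}; color b → {1, 3}; color c → {0, 6}; color d → {4}. No two adjacent vertices share a color.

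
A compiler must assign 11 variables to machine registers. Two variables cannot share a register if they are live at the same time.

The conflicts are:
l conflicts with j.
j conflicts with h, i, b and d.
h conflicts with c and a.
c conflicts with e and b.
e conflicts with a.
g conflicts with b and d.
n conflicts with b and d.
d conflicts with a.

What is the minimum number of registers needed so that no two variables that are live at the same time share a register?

n and d conflict, so at least 2 registers are needed.
2 registers suffice: register 1 → {j, c, g, n, a}; register 2 → {l, h, e, i, b, d}. Each listed conflict is separated.

2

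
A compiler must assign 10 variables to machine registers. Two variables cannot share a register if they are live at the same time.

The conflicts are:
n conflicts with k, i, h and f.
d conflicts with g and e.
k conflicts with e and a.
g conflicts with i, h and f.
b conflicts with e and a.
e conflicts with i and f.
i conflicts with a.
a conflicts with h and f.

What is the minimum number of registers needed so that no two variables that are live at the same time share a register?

2

g and f conflict, so at least 2 registers are needed.
2 registers suffice: register 1 → {n, g, e, a}; register 2 → {d, k, b, i, h, f}. No two conflicting variables share a register.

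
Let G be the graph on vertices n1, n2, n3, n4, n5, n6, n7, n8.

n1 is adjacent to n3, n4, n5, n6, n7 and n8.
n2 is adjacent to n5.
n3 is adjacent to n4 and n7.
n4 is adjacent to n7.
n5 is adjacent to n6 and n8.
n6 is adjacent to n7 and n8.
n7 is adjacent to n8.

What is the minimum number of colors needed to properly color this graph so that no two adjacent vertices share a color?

4

n1, n3, n4, n7 are pairwise adjacent (a clique of size 4), so at least 4 colors are needed.
A valid assignment using 4 colors: n1=R, n2=R, n3=Y, n4=G, n5=B, n6=G, n7=B, n8=Y. Every edge joins two different colors.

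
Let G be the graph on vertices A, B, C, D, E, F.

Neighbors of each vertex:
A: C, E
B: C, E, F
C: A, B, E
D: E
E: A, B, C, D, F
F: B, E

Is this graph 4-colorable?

Yes

The chromatic number is 3. B, E, F are pairwise adjacent, so at least 3 colors are needed.
3 colors suffice: color red → {E}; color blue → {A, B, D}; color green → {C, F}.
Since 4 ≥ 3, a proper 4-coloring certainly exists.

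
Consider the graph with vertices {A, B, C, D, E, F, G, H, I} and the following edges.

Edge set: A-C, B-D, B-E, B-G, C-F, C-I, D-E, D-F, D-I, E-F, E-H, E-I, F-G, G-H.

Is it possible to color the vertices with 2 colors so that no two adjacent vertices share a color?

No

B, D, E form a triangle, so at least 3 colors are needed.
So 2 colors are not enough.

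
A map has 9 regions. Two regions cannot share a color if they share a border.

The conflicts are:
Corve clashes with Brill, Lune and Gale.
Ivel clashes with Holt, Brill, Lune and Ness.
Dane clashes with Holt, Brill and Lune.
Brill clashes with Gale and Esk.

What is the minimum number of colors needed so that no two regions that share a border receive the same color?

Corve, Brill, Gale all conflict with each other, so at least 3 colors are needed.
One proper 3-coloring: Corve=2, Ivel=2, Dane=2, Holt=1, Brill=1, Lune=1, Ness=1, Gale=3, Esk=2. No two conflicting regions share a color.

3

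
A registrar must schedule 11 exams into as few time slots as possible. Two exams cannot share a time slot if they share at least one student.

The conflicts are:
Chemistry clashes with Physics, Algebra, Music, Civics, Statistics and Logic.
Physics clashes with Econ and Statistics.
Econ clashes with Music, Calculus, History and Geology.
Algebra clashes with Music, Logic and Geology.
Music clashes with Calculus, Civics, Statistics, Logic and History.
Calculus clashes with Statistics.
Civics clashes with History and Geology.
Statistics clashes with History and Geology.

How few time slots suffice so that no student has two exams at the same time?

4

Chemistry, Algebra, Music, Logic are mutually in conflict, so at least 4 time slots are needed.
4 time slots suffice: time slot 1 → {Physics, Music, Geology}; time slot 2 → {Econ, Algebra, Civics, Statistics}; time slot 3 → {Chemistry, Calculus, History}; time slot 4 → {Logic}. Every pair that conflicts lands in different time slots.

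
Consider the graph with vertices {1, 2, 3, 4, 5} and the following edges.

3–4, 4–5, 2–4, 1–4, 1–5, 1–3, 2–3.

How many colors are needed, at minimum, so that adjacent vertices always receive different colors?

2, 3, 4 form a triangle, so at least 3 colors are needed.
One proper 3-coloring: 1=green, 2=green, 3=blue, 4=red, 5=blue. Each edge has distinct colors on its endpoints.

3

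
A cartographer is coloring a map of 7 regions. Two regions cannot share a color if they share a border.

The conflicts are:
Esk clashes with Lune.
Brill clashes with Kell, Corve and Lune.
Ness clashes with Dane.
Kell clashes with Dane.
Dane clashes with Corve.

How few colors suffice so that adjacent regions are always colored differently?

2

Ness and Dane conflict, so at least 2 colors are needed.
2 colors suffice: color 1 → {Esk, Brill, Dane}; color 2 → {Ness, Kell, Corve, Lune}. No two conflicting regions share a color.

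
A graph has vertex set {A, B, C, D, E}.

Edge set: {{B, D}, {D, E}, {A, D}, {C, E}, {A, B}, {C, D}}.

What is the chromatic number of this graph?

3

A, B, D form a triangle, so at least 3 colors are needed.
3 colors suffice: A=green, B=blue, C=green, D=red, E=blue. Every edge joins two different colors.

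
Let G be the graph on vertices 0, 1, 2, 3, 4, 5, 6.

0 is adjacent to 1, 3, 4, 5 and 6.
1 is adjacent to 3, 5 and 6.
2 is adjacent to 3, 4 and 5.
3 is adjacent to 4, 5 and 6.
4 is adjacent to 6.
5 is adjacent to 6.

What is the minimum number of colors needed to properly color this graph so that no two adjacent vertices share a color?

0, 1, 3, 5, 6 form a clique, so at least 5 colors are needed.
5 colors suffice: color red → {3}; color blue → {0, 2}; color green → {6}; color yellow → {4, 5}; color purple → {1}. Every edge joins two different colors.

5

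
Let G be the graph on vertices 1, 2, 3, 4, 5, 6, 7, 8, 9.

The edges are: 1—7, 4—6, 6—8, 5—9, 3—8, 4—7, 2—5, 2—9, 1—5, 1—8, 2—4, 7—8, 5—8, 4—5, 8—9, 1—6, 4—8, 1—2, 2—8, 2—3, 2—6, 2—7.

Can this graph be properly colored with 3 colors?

1, 2, 5, 8 form a clique, so at least 4 colors are needed.
So 3 colors are not enough.

No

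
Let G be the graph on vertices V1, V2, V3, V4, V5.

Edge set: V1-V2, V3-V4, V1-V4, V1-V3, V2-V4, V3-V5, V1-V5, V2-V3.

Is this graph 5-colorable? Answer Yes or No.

Yes

The chromatic number is 4. V1, V2, V3, V4 are pairwise adjacent (a clique of size 4), so at least 4 colors are needed.
A valid assignment using 4 colors: V1=blue, V2=yellow, V3=red, V4=green, V5=green.
Since 5 ≥ 4, a proper 5-coloring certainly exists.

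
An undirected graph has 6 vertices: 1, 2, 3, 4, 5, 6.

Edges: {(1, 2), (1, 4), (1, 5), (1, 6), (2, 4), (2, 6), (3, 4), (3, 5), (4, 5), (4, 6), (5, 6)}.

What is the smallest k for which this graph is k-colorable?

1, 2, 4, 6 are pairwise adjacent (a clique of size 4), so at least 4 colors are needed.
One proper 4-coloring: 1=c, 2=d, 3=b, 4=a, 5=d, 6=b. No two adjacent vertices share a color.

4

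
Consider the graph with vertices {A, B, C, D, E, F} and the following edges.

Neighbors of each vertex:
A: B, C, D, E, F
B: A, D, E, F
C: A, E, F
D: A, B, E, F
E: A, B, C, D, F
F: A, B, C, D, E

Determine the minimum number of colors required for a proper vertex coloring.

5

A, B, D, E, F are pairwise adjacent (a clique of size 5), so at least 5 colors are needed.
5 colors suffice: color 1 → {A}; color 2 → {E}; color 3 → {F}; color 4 → {B, C}; color 5 → {D}. No two adjacent vertices share a color.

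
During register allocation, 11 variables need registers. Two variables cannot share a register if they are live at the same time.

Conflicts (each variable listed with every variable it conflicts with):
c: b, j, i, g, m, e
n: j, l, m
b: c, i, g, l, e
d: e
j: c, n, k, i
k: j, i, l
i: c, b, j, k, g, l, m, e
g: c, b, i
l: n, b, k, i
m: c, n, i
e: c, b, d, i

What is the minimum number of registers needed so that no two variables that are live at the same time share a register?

4

c, b, i, e all conflict with each other, so at least 4 registers are needed.
A valid assignment using 4 registers: c=2, n=1, b=3, d=1, j=3, k=4, i=1, g=4, l=2, m=3, e=4. Every pair that conflicts lands in different registers.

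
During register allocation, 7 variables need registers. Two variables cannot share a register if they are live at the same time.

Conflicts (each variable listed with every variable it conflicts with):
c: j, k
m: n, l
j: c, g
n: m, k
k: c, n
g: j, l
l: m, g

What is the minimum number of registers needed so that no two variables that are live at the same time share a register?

The cycle c-j-g-l-m-n-k-c has odd length 7, so it cannot be 2-colored; at least 3 registers are needed.
3 registers suffice: register 1 → {c, n, l}; register 2 → {m, k, g}; register 3 → {j}. Every pair that conflicts lands in different registers.

3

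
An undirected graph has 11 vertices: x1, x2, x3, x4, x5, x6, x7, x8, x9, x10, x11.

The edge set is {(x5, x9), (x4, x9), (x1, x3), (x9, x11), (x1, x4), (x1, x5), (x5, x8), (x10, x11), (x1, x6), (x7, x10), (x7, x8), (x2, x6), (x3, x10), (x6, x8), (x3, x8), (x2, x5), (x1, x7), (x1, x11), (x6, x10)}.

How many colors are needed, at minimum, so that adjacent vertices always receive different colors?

2

x3 and x10 are adjacent, so at least 2 colors are needed.
2 colors suffice: color 1 → {x1, x2, x8, x9, x10}; color 2 → {x3, x4, x5, x6, x7, x11}. No two adjacent vertices share a color.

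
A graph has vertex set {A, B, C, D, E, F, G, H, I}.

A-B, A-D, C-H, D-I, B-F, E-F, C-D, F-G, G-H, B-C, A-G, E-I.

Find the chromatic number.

3

The cycle D-C-H-G-A-D has odd length 5, so it cannot be 2-colored; at least 3 colors are needed.
3 colors suffice: color red → {C, E, G}; color blue → {A, F, H, I}; color green → {B, D}. Every edge joins two different colors.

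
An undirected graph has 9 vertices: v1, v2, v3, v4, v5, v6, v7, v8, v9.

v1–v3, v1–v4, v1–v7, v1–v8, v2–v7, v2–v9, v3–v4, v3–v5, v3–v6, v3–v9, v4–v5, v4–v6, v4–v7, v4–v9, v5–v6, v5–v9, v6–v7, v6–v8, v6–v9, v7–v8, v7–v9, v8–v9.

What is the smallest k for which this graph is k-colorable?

5

v3, v4, v5, v6, v9 are mutually adjacent (a clique of size 5), so at least 5 colors are needed.
5 colors suffice: color R → {v1, v9}; color B → {v3, v7}; color G → {v2, v6}; color Y → {v4, v8}; color P → {v5}. Each edge has distinct colors on its endpoints.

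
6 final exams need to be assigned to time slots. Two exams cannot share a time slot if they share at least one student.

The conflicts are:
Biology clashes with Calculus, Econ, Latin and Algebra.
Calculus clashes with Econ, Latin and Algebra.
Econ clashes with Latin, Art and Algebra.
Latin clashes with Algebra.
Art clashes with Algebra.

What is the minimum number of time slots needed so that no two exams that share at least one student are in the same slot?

5

Biology, Calculus, Econ, Latin, Algebra all conflict with each other, so at least 5 time slots are needed.
A valid assignment using 5 time slots: Biology=3, Calculus=4, Econ=1, Latin=5, Art=3, Algebra=2. No two conflicting exams share a time slot.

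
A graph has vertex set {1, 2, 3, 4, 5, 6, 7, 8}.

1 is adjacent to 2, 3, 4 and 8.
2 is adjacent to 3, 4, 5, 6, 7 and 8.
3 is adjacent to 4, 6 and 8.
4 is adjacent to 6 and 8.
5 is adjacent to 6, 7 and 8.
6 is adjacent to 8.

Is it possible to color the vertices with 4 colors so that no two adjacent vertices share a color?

1, 2, 3, 4, 8 are pairwise adjacent (a clique of size 5), so at least 5 colors are needed.
So 4 colors are not enough.

No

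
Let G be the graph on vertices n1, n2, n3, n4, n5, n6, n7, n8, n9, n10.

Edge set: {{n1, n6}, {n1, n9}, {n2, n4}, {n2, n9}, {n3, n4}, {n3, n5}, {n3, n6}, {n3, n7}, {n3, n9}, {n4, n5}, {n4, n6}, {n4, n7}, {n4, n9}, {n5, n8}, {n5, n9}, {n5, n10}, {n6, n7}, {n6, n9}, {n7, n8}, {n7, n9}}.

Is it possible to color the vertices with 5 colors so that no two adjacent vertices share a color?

The chromatic number is 5. n3, n4, n6, n7, n9 are pairwise adjacent (a clique of size 5), so at least 5 colors are needed.
5 colors suffice: n1=2, n2=3, n3=3, n4=2, n5=4, n6=4, n7=5, n8=1, n9=1, n10=1.
That is already a proper 5-coloring.

Yes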